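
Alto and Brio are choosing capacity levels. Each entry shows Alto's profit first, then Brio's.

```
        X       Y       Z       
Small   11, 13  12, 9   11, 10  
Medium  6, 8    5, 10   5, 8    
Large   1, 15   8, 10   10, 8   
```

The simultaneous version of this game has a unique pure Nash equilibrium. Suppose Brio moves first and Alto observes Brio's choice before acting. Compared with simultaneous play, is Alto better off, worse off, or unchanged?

Backward induction with Brio moving first.
- X → Alto plays Small (best of 11, 6, 1); Brio gets 13.
- Y → Alto plays Small (best of 12, 5, 8); Brio gets 9.
- Z → Alto plays Small (best of 11, 5, 10); Brio gets 10.
Brio's induced payoffs are 13, 9, 10, so Brio commits to X. Subgame-perfect outcome: (Small, X) with payoffs (11, 13).
Under simultaneous play:
Alto's best replies: X→Small; Y→Small; Z→Small.
Brio's best replies: Small→X; Medium→Y; Large→X.
Only (Small, X) has each player best-responding; Nash payoffs (11, 13).
Alto earns 11 sequentially versus 11 at the Nash outcome: unchanged.

unchanged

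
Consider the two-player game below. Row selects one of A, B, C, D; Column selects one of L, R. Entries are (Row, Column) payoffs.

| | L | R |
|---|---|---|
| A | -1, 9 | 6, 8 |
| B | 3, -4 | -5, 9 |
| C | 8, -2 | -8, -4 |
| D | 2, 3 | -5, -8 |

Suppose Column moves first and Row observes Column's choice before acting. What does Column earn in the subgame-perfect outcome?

Row best-responds to each possible Column move:
- L: Row compares -1, 3, 8, 2 and picks C; Column would get -2.
- R: Row compares 6, -5, -8, -5 and picks A; Column would get 8.
Maximizing over -2, 8, Column chooses R. Subgame-perfect outcome: (A, R) with payoffs (6, 8).

8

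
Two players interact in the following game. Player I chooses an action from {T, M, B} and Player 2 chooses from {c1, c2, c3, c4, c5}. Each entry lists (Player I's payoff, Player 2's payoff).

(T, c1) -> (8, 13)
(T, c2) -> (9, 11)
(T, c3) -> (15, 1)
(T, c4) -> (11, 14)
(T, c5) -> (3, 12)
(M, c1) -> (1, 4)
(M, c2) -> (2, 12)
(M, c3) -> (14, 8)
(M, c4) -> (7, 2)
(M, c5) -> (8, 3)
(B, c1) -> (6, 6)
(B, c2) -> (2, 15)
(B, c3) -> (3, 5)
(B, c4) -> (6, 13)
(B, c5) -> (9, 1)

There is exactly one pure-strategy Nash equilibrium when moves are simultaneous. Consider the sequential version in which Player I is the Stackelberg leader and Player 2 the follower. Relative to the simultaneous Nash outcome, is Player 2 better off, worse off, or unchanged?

unchanged

Work backward from Player 2's decision.
- T: BR = c4, leader payoff 11.
- M: BR = c2, leader payoff 2.
- B: BR = c2, leader payoff 2.
Player I's induced payoffs are 11, 2, 2, so Player I commits to T. Subgame-perfect outcome: (T, c4) with payoffs (11, 14).
For the simultaneous game, intersect best replies.
Player I's best replies: c1→T; c2→T; c3→T; c4→T; c5→B.
Player 2's best replies: T→c4; M→c2; B→c2.
Only (T, c4) has each player best-responding; Nash payoffs (11, 14).
Player 2 earns 14 sequentially versus 14 at the Nash outcome: unchanged.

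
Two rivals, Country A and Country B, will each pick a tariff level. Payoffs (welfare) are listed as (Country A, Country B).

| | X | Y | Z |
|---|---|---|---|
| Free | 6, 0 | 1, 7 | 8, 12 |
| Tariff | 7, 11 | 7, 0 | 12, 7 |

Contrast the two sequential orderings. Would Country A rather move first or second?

first

If Country A leads: Country B's best replies are Free→Z, Tariff→X; Country A's induced payoffs 8, 7; outcome (Free, Z), payoffs (8, 12).
If Country B leads: Country A's best replies are X→Tariff, Y→Tariff, Z→Tariff; Country B's induced payoffs 11, 0, 7; outcome (Tariff, X), payoffs (7, 11).
Country A gets 8 moving first and 7 moving second, so Country A prefers to move first.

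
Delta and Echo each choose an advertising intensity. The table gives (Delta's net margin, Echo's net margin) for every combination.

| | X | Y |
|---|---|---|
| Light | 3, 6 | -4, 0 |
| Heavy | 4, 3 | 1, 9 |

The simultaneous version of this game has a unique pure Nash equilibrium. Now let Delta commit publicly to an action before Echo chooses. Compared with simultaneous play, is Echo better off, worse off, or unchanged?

Solve by backward induction (Delta leads).
- Light → Echo plays X (best of 6, 0); Delta gets 3.
- Heavy → Echo plays Y (best of 3, 9); Delta gets 1.
Delta's induced payoffs are 3, 1, so Delta commits to Light. Subgame-perfect outcome: (Light, X) with payoffs (3, 6).
For the simultaneous game, intersect best replies.
Delta's best replies: X→Heavy; Y→Heavy.
Echo's best replies: Light→X; Heavy→Y.
The unique mutual best reply is (Heavy, Y), giving (1, 9).
Echo earns 6 sequentially versus 9 at the Nash outcome: worse off.

worse off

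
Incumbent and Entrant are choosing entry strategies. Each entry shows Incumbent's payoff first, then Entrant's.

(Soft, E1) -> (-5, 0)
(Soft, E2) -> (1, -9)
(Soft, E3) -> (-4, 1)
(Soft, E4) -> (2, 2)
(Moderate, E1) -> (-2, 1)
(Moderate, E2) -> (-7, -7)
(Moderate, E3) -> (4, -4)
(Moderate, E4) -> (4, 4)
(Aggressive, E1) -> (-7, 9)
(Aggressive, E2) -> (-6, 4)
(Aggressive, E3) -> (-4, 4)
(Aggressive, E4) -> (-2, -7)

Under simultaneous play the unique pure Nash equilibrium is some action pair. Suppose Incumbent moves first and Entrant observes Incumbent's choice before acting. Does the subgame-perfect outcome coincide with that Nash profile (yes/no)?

Backward induction with Incumbent moving first.
- Soft → Entrant plays E4 (best of 0, -9, 1, 2); Incumbent gets 2.
- Moderate → Entrant plays E4 (best of 1, -7, -4, 4); Incumbent gets 4.
- Aggressive → Entrant plays E1 (best of 9, 4, 4, -7); Incumbent gets -7.
Among 2, 4, -7, the best is 4 at Moderate. Subgame-perfect outcome: (Moderate, E4) with payoffs (4, 4).
For the simultaneous game, intersect best replies.
Incumbent's best replies: E1→Moderate; E2→Soft; E3→Moderate; E4→Moderate.
Entrant's best replies: Soft→E4; Moderate→E4; Aggressive→E1.
Only (Moderate, E4) has each player best-responding; Nash payoffs (4, 4).
Sequential outcome (Moderate, E4) coincides with the Nash profile (Moderate, E4).

yes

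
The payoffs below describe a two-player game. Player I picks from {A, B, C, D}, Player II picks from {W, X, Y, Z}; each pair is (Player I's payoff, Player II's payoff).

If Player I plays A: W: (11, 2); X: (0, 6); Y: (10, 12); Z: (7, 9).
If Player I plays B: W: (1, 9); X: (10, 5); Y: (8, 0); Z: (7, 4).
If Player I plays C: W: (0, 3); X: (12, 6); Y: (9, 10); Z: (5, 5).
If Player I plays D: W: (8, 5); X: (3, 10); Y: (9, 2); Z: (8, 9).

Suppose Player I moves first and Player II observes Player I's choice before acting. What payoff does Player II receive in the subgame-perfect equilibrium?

12

Solve by backward induction (Player I leads).
- A → Player II plays Y (best of 2, 6, 12, 9); Player I gets 10.
- B → Player II plays W (best of 9, 5, 0, 4); Player I gets 1.
- C → Player II plays Y (best of 3, 6, 10, 5); Player I gets 9.
- D → Player II plays X (best of 5, 10, 2, 9); Player I gets 3.
Maximizing over 10, 1, 9, 3, Player I chooses A. Subgame-perfect outcome: (A, Y) with payoffs (10, 12).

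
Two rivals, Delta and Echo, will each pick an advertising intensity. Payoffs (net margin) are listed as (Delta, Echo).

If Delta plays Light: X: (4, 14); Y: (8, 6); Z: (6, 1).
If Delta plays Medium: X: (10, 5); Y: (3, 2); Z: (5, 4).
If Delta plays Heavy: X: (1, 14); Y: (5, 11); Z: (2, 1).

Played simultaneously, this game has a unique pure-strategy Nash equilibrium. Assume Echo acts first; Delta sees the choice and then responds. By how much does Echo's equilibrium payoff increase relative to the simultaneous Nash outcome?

Delta best-responds to each possible Echo move:
- X → Delta plays Medium (best of 4, 10, 1); Echo gets 5.
- Y → Delta plays Light (best of 8, 3, 5); Echo gets 6.
- Z → Delta plays Light (best of 6, 5, 2); Echo gets 1.
Among 5, 6, 1, the best is 6 at Y. Subgame-perfect outcome: (Light, Y) with payoffs (8, 6).
Under simultaneous play:
Delta's best replies: X→Medium; Y→Light; Z→Light.
Echo's best replies: Light→X; Medium→X; Heavy→X.
The unique mutual best reply is (Medium, X), giving (10, 5).
Echo's commitment gain: 6 − 5 = 1.

1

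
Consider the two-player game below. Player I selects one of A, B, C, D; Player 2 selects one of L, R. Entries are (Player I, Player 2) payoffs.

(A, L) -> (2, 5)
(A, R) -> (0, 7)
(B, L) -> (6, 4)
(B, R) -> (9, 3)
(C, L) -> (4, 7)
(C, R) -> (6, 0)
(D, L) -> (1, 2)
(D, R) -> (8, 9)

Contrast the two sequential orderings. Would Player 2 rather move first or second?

If Player I leads: Player 2's best replies are A→R, B→L, C→L, D→R; Player I's induced payoffs 0, 6, 4, 8; outcome (D, R), payoffs (8, 9).
If Player 2 leads: Player I's best replies are L→B, R→B; Player 2's induced payoffs 4, 3; outcome (B, L), payoffs (6, 4).
Player 2 gets 4 moving first and 9 moving second, so Player 2 prefers to move second.

second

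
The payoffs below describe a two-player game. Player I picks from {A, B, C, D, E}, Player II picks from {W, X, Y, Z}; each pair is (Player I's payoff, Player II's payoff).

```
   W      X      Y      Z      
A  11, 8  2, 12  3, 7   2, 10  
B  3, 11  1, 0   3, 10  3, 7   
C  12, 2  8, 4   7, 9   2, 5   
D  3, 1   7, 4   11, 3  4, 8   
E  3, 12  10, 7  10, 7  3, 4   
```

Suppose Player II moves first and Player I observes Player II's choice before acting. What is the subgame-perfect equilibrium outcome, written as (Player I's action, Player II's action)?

Player I best-responds to each possible Player II move:
- W: Player I compares 11, 3, 12, 3, 3 and picks C; Player II would get 2.
- X: Player I compares 2, 1, 8, 7, 10 and picks E; Player II would get 7.
- Y: Player I compares 3, 3, 7, 11, 10 and picks D; Player II would get 3.
- Z: Player I compares 2, 3, 2, 4, 3 and picks D; Player II would get 8.
Among 2, 7, 3, 8, the best is 8 at Z. Subgame-perfect outcome: (D, Z) with payoffs (4, 8).

(D, Z)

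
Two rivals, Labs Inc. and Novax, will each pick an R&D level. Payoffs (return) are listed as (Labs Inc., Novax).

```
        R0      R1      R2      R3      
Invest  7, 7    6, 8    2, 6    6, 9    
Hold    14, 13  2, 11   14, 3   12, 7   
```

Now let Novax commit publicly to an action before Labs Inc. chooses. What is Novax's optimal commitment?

Solve by backward induction (Novax leads).
- R0 → Labs Inc. plays Hold (best of 7, 14); Novax gets 13.
- R1 → Labs Inc. plays Invest (best of 6, 2); Novax gets 8.
- R2 → Labs Inc. plays Hold (best of 2, 14); Novax gets 3.
- R3 → Labs Inc. plays Hold (best of 6, 12); Novax gets 7.
Novax's induced payoffs are 13, 8, 3, 7, so Novax commits to R0. Subgame-perfect outcome: (Hold, R0) with payoffs (14, 13).

R0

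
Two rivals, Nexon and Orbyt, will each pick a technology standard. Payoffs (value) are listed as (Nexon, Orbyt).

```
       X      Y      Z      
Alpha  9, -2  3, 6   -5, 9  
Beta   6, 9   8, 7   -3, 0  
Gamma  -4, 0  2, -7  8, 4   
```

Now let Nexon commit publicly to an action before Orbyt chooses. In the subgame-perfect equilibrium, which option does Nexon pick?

Backward induction with Nexon moving first.
- Alpha: BR = Z, leader payoff -5.
- Beta: BR = X, leader payoff 6.
- Gamma: BR = Z, leader payoff 8.
Among -5, 6, 8, the best is 8 at Gamma. Subgame-perfect outcome: (Gamma, Z) with payoffs (8, 4).

Gamma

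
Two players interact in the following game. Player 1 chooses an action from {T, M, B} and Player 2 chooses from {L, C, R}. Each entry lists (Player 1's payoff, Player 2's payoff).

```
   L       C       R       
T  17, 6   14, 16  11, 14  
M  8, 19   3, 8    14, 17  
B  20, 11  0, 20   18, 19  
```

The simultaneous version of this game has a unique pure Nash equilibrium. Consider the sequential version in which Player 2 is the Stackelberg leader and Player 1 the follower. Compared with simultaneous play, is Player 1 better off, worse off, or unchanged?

better off

Solve by backward induction (Player 2 leads).
- L → Player 1 plays B (best of 17, 8, 20); Player 2 gets 11.
- C → Player 1 plays T (best of 14, 3, 0); Player 2 gets 16.
- R → Player 1 plays B (best of 11, 14, 18); Player 2 gets 19.
Player 2's induced payoffs are 11, 16, 19, so Player 2 commits to R. Subgame-perfect outcome: (B, R) with payoffs (18, 19).
Now find the simultaneous Nash equilibrium.
Player 1's best replies: L→B; C→T; R→B.
Player 2's best replies: T→C; M→L; B→C.
Only (T, C) has each player best-responding; Nash payoffs (14, 16).
Player 1 earns 18 sequentially versus 14 at the Nash outcome: better off.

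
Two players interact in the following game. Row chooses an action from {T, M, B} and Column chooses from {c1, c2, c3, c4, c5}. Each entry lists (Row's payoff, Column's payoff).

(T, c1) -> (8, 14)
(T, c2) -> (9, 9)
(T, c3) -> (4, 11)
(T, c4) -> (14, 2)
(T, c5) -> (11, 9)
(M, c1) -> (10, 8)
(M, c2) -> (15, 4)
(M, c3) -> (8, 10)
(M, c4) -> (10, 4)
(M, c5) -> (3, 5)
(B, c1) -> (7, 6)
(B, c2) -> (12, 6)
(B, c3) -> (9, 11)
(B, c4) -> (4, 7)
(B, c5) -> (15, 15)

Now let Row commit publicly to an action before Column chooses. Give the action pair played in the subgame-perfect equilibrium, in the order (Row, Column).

(B, c5)

Backward induction with Row moving first.
- T: Column compares 14, 9, 11, 2, 9 and picks c1; Row would get 8.
- M: Column compares 8, 4, 10, 4, 5 and picks c3; Row would get 8.
- B: Column compares 6, 6, 11, 7, 15 and picks c5; Row would get 15.
Among 8, 8, 15, the best is 15 at B. Subgame-perfect outcome: (B, c5) with payoffs (15, 15).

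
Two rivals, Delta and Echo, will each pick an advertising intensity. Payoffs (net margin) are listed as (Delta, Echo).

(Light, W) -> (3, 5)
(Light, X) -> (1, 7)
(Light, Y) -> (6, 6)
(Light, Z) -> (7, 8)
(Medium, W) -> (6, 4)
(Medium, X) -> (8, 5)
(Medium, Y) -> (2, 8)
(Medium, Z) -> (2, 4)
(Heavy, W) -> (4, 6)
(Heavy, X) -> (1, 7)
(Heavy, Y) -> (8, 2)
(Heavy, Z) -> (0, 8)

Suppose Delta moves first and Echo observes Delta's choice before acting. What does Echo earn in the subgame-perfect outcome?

8

Echo best-responds to each possible Delta move:
- Light: Echo compares 5, 7, 6, 8 and picks Z; Delta would get 7.
- Medium: Echo compares 4, 5, 8, 4 and picks Y; Delta would get 2.
- Heavy: Echo compares 6, 7, 2, 8 and picks Z; Delta would get 0.
Maximizing over 7, 2, 0, Delta chooses Light. Subgame-perfect outcome: (Light, Z) with payoffs (7, 8).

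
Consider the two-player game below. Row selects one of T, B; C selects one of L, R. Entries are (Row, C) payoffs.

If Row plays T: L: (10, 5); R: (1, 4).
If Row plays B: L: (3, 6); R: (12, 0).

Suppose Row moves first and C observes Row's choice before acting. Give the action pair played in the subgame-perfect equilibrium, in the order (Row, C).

(T, L)

C best-responds to each possible Row move:
- T → C plays L (best of 5, 4); Row gets 10.
- B → C plays L (best of 6, 0); Row gets 3.
Row's induced payoffs are 10, 3, so Row commits to T. Subgame-perfect outcome: (T, L) with payoffs (10, 5).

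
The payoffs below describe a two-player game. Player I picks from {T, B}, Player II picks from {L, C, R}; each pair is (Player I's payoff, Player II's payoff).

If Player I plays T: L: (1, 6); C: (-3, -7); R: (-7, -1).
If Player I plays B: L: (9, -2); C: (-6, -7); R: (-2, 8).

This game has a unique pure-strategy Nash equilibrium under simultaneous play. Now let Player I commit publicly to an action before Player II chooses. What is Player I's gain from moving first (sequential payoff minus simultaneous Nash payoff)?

Player II best-responds to each possible Player I move:
- T: BR = L, leader payoff 1.
- B: BR = R, leader payoff -2.
Maximizing over 1, -2, Player I chooses T. Subgame-perfect outcome: (T, L) with payoffs (1, 6).
Now find the simultaneous Nash equilibrium.
Player I's best replies: L→B; C→T; R→B.
Player II's best replies: T→L; B→R.
Only (B, R) has each player best-responding; Nash payoffs (-2, 8).
Player I's commitment gain: 1 − -2 = 3.

3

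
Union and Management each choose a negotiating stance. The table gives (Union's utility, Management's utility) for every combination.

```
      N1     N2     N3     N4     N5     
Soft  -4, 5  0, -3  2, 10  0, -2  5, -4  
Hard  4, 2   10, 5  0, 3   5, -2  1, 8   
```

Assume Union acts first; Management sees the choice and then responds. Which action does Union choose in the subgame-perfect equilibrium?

Soft

Backward induction with Union moving first.
- Soft → Management plays N3 (best of 5, -3, 10, -2, -4); Union gets 2.
- Hard → Management plays N5 (best of 2, 5, 3, -2, 8); Union gets 1.
Union's induced payoffs are 2, 1, so Union commits to Soft. Subgame-perfect outcome: (Soft, N3) with payoffs (2, 10).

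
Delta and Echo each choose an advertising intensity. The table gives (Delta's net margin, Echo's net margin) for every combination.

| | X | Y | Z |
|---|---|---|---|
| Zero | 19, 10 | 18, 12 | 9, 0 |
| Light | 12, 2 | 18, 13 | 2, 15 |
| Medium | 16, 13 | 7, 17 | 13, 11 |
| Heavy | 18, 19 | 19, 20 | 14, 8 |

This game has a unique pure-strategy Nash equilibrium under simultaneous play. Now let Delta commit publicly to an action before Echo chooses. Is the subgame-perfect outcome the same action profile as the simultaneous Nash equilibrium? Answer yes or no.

Solve by backward induction (Delta leads).
- Zero → Echo plays Y (best of 10, 12, 0); Delta gets 18.
- Light → Echo plays Z (best of 2, 13, 15); Delta gets 2.
- Medium → Echo plays Y (best of 13, 17, 11); Delta gets 7.
- Heavy → Echo plays Y (best of 19, 20, 8); Delta gets 19.
Maximizing over 18, 2, 7, 19, Delta chooses Heavy. Subgame-perfect outcome: (Heavy, Y) with payoffs (19, 20).
For the simultaneous game, intersect best replies.
Delta's best replies: X→Zero; Y→Heavy; Z→Heavy.
Echo's best replies: Zero→Y; Light→Z; Medium→Y; Heavy→Y.
Only (Heavy, Y) has each player best-responding; Nash payoffs (19, 20).
Sequential outcome (Heavy, Y) coincides with the Nash profile (Heavy, Y).

yes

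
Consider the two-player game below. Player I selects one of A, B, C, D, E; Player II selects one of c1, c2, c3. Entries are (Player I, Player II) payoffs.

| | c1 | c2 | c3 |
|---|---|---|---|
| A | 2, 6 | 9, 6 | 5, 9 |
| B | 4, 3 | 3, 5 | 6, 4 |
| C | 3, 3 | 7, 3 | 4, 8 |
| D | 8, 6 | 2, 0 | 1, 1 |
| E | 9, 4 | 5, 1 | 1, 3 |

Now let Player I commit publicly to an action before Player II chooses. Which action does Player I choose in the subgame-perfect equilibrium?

E

Backward induction with Player I moving first.
- A: BR = c3, leader payoff 5.
- B: BR = c2, leader payoff 3.
- C: BR = c3, leader payoff 4.
- D: BR = c1, leader payoff 8.
- E: BR = c1, leader payoff 9.
Among 5, 3, 4, 8, 9, the best is 9 at E. Subgame-perfect outcome: (E, c1) with payoffs (9, 4).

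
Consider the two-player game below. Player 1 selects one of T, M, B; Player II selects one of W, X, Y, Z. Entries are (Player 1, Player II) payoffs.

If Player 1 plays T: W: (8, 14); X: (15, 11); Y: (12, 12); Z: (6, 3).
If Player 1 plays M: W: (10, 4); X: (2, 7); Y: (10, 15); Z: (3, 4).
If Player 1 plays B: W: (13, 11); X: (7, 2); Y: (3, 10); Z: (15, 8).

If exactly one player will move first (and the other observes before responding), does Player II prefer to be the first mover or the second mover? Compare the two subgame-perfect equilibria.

first

If Player 1 leads: Player II's best replies are T→W, M→Y, B→W; Player 1's induced payoffs 8, 10, 13; outcome (B, W), payoffs (13, 11).
If Player II leads: Player 1's best replies are W→B, X→T, Y→T, Z→B; Player II's induced payoffs 11, 11, 12, 8; outcome (T, Y), payoffs (12, 12).
Player II gets 12 moving first and 11 moving second, so Player II prefers to move first.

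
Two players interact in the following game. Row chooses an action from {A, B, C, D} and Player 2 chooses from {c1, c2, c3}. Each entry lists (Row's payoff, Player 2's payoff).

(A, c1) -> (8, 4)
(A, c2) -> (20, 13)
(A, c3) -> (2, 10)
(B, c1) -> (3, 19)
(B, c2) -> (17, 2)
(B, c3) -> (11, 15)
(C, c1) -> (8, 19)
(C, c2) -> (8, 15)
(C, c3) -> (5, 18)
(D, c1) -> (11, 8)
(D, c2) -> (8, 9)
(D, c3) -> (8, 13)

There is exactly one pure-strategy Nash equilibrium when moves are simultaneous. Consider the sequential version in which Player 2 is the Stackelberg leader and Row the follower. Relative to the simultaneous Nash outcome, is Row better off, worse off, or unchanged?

worse off

Row best-responds to each possible Player 2 move:
- c1 → Row plays D (best of 8, 3, 8, 11); Player 2 gets 8.
- c2 → Row plays A (best of 20, 17, 8, 8); Player 2 gets 13.
- c3 → Row plays B (best of 2, 11, 5, 8); Player 2 gets 15.
Maximizing over 8, 13, 15, Player 2 chooses c3. Subgame-perfect outcome: (B, c3) with payoffs (11, 15).
Now find the simultaneous Nash equilibrium.
Row's best replies: c1→D; c2→A; c3→B.
Player 2's best replies: A→c2; B→c1; C→c1; D→c3.
Only (A, c2) has each player best-responding; Nash payoffs (20, 13).
Row earns 11 sequentially versus 20 at the Nash outcome: worse off.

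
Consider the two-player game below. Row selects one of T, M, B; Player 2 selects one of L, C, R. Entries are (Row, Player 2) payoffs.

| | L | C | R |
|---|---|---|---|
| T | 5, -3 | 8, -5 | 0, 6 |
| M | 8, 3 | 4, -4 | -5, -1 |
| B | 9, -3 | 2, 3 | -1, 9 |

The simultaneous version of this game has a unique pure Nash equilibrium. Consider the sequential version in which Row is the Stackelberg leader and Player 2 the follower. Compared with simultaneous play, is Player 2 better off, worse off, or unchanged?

Player 2 best-responds to each possible Row move:
- T → Player 2 plays R (best of -3, -5, 6); Row gets 0.
- M → Player 2 plays L (best of 3, -4, -1); Row gets 8.
- B → Player 2 plays R (best of -3, 3, 9); Row gets -1.
Among 0, 8, -1, the best is 8 at M. Subgame-perfect outcome: (M, L) with payoffs (8, 3).
For the simultaneous game, intersect best replies.
Row's best replies: L→B; C→T; R→T.
Player 2's best replies: T→R; M→L; B→R.
Only (T, R) has each player best-responding; Nash payoffs (0, 6).
Player 2 earns 3 sequentially versus 6 at the Nash outcome: worse off.

worse off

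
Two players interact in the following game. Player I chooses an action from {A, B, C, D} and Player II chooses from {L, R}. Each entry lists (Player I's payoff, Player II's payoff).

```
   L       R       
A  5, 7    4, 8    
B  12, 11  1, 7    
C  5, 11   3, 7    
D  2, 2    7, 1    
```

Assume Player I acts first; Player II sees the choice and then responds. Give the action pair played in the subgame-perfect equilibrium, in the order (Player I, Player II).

Solve by backward induction (Player I leads).
- A: Player II compares 7, 8 and picks R; Player I would get 4.
- B: Player II compares 11, 7 and picks L; Player I would get 12.
- C: Player II compares 11, 7 and picks L; Player I would get 5.
- D: Player II compares 2, 1 and picks L; Player I would get 2.
Among 4, 12, 5, 2, the best is 12 at B. Subgame-perfect outcome: (B, L) with payoffs (12, 11).

(B, L)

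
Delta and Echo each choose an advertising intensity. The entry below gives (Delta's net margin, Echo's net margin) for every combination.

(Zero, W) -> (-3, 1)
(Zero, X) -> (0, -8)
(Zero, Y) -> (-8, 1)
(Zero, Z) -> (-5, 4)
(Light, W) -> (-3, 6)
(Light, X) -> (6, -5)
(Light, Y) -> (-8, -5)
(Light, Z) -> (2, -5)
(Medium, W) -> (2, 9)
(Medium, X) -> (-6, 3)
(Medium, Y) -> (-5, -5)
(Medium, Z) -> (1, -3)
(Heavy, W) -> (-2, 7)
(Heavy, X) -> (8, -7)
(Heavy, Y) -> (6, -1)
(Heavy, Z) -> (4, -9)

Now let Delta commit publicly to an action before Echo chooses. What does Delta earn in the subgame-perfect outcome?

Echo best-responds to each possible Delta move:
- Zero → Echo plays Z (best of 1, -8, 1, 4); Delta gets -5.
- Light → Echo plays W (best of 6, -5, -5, -5); Delta gets -3.
- Medium → Echo plays W (best of 9, 3, -5, -3); Delta gets 2.
- Heavy → Echo plays W (best of 7, -7, -1, -9); Delta gets -2.
Among -5, -3, 2, -2, the best is 2 at Medium. Subgame-perfect outcome: (Medium, W) with payoffs (2, 9).

2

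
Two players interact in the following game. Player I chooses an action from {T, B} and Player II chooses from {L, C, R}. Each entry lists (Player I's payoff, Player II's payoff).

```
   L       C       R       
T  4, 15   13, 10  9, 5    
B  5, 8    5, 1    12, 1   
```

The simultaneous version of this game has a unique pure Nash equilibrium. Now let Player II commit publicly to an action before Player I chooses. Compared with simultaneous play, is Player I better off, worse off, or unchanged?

better off

Solve by backward induction (Player II leads).
- L: BR = B, leader payoff 8.
- C: BR = T, leader payoff 10.
- R: BR = B, leader payoff 1.
Maximizing over 8, 10, 1, Player II chooses C. Subgame-perfect outcome: (T, C) with payoffs (13, 10).
For the simultaneous game, intersect best replies.
Player I's best replies: L→B; C→T; R→B.
Player II's best replies: T→L; B→L.
The unique mutual best reply is (B, L), giving (5, 8).
Player I earns 13 sequentially versus 5 at the Nash outcome: better off.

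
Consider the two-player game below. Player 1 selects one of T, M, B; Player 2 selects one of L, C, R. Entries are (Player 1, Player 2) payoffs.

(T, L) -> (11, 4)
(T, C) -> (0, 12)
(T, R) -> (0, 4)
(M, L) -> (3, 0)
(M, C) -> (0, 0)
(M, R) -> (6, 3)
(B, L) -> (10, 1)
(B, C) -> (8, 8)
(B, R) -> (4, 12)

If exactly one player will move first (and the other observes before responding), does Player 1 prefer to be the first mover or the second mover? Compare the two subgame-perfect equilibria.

second

If Player 1 leads: Player 2's best replies are T→C, M→R, B→R; Player 1's induced payoffs 0, 6, 4; outcome (M, R), payoffs (6, 3).
If Player 2 leads: Player 1's best replies are L→T, C→B, R→M; Player 2's induced payoffs 4, 8, 3; outcome (B, C), payoffs (8, 8).
Player 1 gets 6 moving first and 8 moving second, so Player 1 prefers to move second.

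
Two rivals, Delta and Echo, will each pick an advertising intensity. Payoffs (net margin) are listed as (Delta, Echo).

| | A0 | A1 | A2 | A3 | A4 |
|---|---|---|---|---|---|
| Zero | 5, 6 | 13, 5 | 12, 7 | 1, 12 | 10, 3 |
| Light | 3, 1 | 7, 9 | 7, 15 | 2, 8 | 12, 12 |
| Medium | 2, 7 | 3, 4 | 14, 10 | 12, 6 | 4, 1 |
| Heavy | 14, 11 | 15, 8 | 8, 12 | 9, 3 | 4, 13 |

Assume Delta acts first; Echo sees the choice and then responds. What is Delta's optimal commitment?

Work backward from Echo's decision.
- Zero: Echo compares 6, 5, 7, 12, 3 and picks A3; Delta would get 1.
- Light: Echo compares 1, 9, 15, 8, 12 and picks A2; Delta would get 7.
- Medium: Echo compares 7, 4, 10, 6, 1 and picks A2; Delta would get 14.
- Heavy: Echo compares 11, 8, 12, 3, 13 and picks A4; Delta would get 4.
Among 1, 7, 14, 4, the best is 14 at Medium. Subgame-perfect outcome: (Medium, A2) with payoffs (14, 10).

Medium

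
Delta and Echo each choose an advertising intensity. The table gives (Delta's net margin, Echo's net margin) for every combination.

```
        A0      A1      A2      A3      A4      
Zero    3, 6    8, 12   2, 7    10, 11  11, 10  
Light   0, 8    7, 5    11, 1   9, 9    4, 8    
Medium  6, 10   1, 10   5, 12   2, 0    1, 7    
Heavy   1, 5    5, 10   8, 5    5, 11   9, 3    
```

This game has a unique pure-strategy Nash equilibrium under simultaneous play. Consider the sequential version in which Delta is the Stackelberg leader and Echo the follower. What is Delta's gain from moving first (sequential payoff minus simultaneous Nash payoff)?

1

Echo best-responds to each possible Delta move:
- Zero: BR = A1, leader payoff 8.
- Light: BR = A3, leader payoff 9.
- Medium: BR = A2, leader payoff 5.
- Heavy: BR = A3, leader payoff 5.
Delta's induced payoffs are 8, 9, 5, 5, so Delta commits to Light. Subgame-perfect outcome: (Light, A3) with payoffs (9, 9).
Under simultaneous play:
Delta's best replies: A0→Medium; A1→Zero; A2→Light; A3→Zero; A4→Zero.
Echo's best replies: Zero→A1; Light→A3; Medium→A2; Heavy→A3.
Only (Zero, A1) has each player best-responding; Nash payoffs (8, 12).
Delta's commitment gain: 9 − 8 = 1.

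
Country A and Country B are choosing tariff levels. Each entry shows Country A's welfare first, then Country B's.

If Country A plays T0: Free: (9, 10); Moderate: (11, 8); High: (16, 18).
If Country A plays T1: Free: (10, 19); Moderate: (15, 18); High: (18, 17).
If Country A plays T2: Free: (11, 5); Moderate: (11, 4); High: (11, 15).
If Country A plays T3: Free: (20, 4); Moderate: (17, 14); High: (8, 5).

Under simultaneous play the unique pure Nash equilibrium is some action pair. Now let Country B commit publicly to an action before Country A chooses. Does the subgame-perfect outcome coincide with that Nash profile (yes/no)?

Country A best-responds to each possible Country B move:
- Free: BR = T3, leader payoff 4.
- Moderate: BR = T3, leader payoff 14.
- High: BR = T1, leader payoff 17.
Maximizing over 4, 14, 17, Country B chooses High. Subgame-perfect outcome: (T1, High) with payoffs (18, 17).
Now find the simultaneous Nash equilibrium.
Country A's best replies: Free→T3; Moderate→T3; High→T1.
Country B's best replies: T0→High; T1→Free; T2→High; T3→Moderate.
The unique mutual best reply is (T3, Moderate), giving (17, 14).
Sequential outcome (T1, High) differs from the Nash profile (T3, Moderate).

no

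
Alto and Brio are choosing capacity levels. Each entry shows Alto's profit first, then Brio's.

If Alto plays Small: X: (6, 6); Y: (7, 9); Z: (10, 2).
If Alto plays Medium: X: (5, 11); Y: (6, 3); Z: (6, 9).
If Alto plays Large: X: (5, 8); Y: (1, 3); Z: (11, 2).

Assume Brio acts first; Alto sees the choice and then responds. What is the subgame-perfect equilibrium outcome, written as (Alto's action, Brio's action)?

(Small, Y)

Solve by backward induction (Brio leads).
- X: BR = Small, leader payoff 6.
- Y: BR = Small, leader payoff 9.
- Z: BR = Large, leader payoff 2.
Brio's induced payoffs are 6, 9, 2, so Brio commits to Y. Subgame-perfect outcome: (Small, Y) with payoffs (7, 9).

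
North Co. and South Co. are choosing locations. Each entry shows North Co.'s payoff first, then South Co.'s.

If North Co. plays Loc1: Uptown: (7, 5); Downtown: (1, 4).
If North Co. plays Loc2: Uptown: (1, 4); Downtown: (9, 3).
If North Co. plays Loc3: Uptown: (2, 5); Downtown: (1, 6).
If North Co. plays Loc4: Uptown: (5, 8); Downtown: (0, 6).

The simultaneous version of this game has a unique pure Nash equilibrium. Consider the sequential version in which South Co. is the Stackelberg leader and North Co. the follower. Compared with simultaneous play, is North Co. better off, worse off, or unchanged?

North Co. best-responds to each possible South Co. move:
- Uptown → North Co. plays Loc1 (best of 7, 1, 2, 5); South Co. gets 5.
- Downtown → North Co. plays Loc2 (best of 1, 9, 1, 0); South Co. gets 3.
Among 5, 3, the best is 5 at Uptown. Subgame-perfect outcome: (Loc1, Uptown) with payoffs (7, 5).
Under simultaneous play:
North Co.'s best replies: Uptown→Loc1; Downtown→Loc2.
South Co.'s best replies: Loc1→Uptown; Loc2→Uptown; Loc3→Downtown; Loc4→Uptown.
Only (Loc1, Uptown) has each player best-responding; Nash payoffs (7, 5).
North Co. earns 7 sequentially versus 7 at the Nash outcome: unchanged.

unchanged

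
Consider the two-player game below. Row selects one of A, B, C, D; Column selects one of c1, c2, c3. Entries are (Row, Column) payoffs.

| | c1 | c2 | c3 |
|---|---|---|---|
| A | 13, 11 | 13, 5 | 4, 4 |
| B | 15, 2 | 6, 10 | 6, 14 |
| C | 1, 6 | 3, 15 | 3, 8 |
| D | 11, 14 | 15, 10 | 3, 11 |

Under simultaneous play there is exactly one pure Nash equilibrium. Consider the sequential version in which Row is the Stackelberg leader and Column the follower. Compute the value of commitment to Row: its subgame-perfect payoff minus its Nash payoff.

7

Solve by backward induction (Row leads).
- A: Column compares 11, 5, 4 and picks c1; Row would get 13.
- B: Column compares 2, 10, 14 and picks c3; Row would get 6.
- C: Column compares 6, 15, 8 and picks c2; Row would get 3.
- D: Column compares 14, 10, 11 and picks c1; Row would get 11.
Maximizing over 13, 6, 3, 11, Row chooses A. Subgame-perfect outcome: (A, c1) with payoffs (13, 11).
For the simultaneous game, intersect best replies.
Row's best replies: c1→B; c2→D; c3→B.
Column's best replies: A→c1; B→c3; C→c2; D→c1.
The unique mutual best reply is (B, c3), giving (6, 14).
Row's commitment gain: 13 − 6 = 7.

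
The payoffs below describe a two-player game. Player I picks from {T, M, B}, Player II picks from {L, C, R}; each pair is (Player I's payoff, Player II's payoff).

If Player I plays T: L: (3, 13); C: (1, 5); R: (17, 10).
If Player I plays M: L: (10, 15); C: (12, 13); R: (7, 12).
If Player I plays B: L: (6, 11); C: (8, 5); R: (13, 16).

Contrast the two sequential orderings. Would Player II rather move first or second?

If Player I leads: Player II's best replies are T→L, M→L, B→R; Player I's induced payoffs 3, 10, 13; outcome (B, R), payoffs (13, 16).
If Player II leads: Player I's best replies are L→M, C→M, R→T; Player II's induced payoffs 15, 13, 10; outcome (M, L), payoffs (10, 15).
Player II gets 15 moving first and 16 moving second, so Player II prefers to move second.

second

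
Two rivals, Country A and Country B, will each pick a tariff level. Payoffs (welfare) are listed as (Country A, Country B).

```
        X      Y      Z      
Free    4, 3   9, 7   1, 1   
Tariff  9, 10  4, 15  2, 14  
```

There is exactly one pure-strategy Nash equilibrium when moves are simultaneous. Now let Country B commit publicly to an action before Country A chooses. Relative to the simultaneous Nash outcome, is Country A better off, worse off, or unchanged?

worse off

Work backward from Country A's decision.
- X: BR = Tariff, leader payoff 10.
- Y: BR = Free, leader payoff 7.
- Z: BR = Tariff, leader payoff 14.
Country B's induced payoffs are 10, 7, 14, so Country B commits to Z. Subgame-perfect outcome: (Tariff, Z) with payoffs (2, 14).
Under simultaneous play:
Country A's best replies: X→Tariff; Y→Free; Z→Tariff.
Country B's best replies: Free→Y; Tariff→Y.
The unique mutual best reply is (Free, Y), giving (9, 7).
Country A earns 2 sequentially versus 9 at the Nash outcome: worse off.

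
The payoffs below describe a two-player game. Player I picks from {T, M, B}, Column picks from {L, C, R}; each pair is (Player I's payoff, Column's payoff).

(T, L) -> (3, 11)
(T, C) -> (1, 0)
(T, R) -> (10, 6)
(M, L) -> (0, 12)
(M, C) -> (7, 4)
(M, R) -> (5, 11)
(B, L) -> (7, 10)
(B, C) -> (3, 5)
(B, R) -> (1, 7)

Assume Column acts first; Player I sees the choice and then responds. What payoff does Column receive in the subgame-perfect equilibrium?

10

Backward induction with Column moving first.
- L → Player I plays B (best of 3, 0, 7); Column gets 10.
- C → Player I plays M (best of 1, 7, 3); Column gets 4.
- R → Player I plays T (best of 10, 5, 1); Column gets 6.
Maximizing over 10, 4, 6, Column chooses L. Subgame-perfect outcome: (B, L) with payoffs (7, 10).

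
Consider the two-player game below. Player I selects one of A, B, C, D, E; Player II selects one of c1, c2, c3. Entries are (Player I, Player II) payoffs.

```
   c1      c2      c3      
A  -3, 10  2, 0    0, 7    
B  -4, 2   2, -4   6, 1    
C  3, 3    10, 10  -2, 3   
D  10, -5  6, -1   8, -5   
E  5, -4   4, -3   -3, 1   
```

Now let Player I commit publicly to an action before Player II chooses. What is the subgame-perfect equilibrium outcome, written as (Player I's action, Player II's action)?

(C, c2)

Solve by backward induction (Player I leads).
- A → Player II plays c1 (best of 10, 0, 7); Player I gets -3.
- B → Player II plays c1 (best of 2, -4, 1); Player I gets -4.
- C → Player II plays c2 (best of 3, 10, 3); Player I gets 10.
- D → Player II plays c2 (best of -5, -1, -5); Player I gets 6.
- E → Player II plays c3 (best of -4, -3, 1); Player I gets -3.
Among -3, -4, 10, 6, -3, the best is 10 at C. Subgame-perfect outcome: (C, c2) with payoffs (10, 10).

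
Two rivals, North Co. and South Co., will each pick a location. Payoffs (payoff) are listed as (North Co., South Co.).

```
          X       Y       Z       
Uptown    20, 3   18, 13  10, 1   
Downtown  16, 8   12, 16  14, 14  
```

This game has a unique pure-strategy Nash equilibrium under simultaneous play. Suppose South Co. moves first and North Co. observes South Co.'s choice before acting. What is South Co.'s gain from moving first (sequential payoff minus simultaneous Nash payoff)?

Solve by backward induction (South Co. leads).
- X: North Co. compares 20, 16 and picks Uptown; South Co. would get 3.
- Y: North Co. compares 18, 12 and picks Uptown; South Co. would get 13.
- Z: North Co. compares 10, 14 and picks Downtown; South Co. would get 14.
Maximizing over 3, 13, 14, South Co. chooses Z. Subgame-perfect outcome: (Downtown, Z) with payoffs (14, 14).
For the simultaneous game, intersect best replies.
North Co.'s best replies: X→Uptown; Y→Uptown; Z→Downtown.
South Co.'s best replies: Uptown→Y; Downtown→Y.
The unique mutual best reply is (Uptown, Y), giving (18, 13).
South Co.'s commitment gain: 14 − 13 = 1.

1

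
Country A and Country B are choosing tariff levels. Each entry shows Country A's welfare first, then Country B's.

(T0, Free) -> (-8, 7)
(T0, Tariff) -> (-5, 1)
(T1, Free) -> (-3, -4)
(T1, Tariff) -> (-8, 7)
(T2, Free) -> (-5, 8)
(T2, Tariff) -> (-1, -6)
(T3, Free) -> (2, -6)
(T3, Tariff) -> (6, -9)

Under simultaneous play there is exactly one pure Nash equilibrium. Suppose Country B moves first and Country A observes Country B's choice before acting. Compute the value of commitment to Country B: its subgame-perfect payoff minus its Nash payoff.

Solve by backward induction (Country B leads).
- Free: Country A compares -8, -3, -5, 2 and picks T3; Country B would get -6.
- Tariff: Country A compares -5, -8, -1, 6 and picks T3; Country B would get -9.
Country B's induced payoffs are -6, -9, so Country B commits to Free. Subgame-perfect outcome: (T3, Free) with payoffs (2, -6).
For the simultaneous game, intersect best replies.
Country A's best replies: Free→T3; Tariff→T3.
Country B's best replies: T0→Free; T1→Tariff; T2→Free; T3→Free.
The unique mutual best reply is (T3, Free), giving (2, -6).
Country B's commitment gain: -6 − -6 = 0.

0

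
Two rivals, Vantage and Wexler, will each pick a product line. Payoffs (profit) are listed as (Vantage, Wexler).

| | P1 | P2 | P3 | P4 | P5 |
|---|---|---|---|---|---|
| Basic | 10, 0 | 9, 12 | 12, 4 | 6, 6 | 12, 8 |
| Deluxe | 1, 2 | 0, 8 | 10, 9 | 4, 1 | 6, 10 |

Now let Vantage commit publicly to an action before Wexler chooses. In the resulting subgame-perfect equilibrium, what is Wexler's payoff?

Backward induction with Vantage moving first.
- Basic → Wexler plays P2 (best of 0, 12, 4, 6, 8); Vantage gets 9.
- Deluxe → Wexler plays P5 (best of 2, 8, 9, 1, 10); Vantage gets 6.
Vantage's induced payoffs are 9, 6, so Vantage commits to Basic. Subgame-perfect outcome: (Basic, P2) with payoffs (9, 12).

12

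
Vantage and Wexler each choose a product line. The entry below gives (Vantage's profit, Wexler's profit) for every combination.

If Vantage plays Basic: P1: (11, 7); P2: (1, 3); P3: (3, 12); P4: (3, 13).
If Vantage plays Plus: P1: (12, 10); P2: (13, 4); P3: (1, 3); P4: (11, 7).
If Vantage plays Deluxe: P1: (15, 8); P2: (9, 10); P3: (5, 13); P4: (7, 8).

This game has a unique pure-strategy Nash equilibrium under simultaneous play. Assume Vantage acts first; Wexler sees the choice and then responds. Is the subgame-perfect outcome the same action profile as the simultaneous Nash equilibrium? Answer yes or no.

no

Work backward from Wexler's decision.
- Basic: BR = P4, leader payoff 3.
- Plus: BR = P1, leader payoff 12.
- Deluxe: BR = P3, leader payoff 5.
Vantage's induced payoffs are 3, 12, 5, so Vantage commits to Plus. Subgame-perfect outcome: (Plus, P1) with payoffs (12, 10).
Under simultaneous play:
Vantage's best replies: P1→Deluxe; P2→Plus; P3→Deluxe; P4→Plus.
Wexler's best replies: Basic→P4; Plus→P1; Deluxe→P3.
Only (Deluxe, P3) has each player best-responding; Nash payoffs (5, 13).
Sequential outcome (Plus, P1) differs from the Nash profile (Deluxe, P3).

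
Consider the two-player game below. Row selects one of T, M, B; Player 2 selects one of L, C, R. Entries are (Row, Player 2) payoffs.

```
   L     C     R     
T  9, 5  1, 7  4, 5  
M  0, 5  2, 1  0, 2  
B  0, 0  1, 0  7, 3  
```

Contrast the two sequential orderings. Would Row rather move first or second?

If Row leads: Player 2's best replies are T→C, M→L, B→R; Row's induced payoffs 1, 0, 7; outcome (B, R), payoffs (7, 3).
If Player 2 leads: Row's best replies are L→T, C→M, R→B; Player 2's induced payoffs 5, 1, 3; outcome (T, L), payoffs (9, 5).
Row gets 7 moving first and 9 moving second, so Row prefers to move second.

second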